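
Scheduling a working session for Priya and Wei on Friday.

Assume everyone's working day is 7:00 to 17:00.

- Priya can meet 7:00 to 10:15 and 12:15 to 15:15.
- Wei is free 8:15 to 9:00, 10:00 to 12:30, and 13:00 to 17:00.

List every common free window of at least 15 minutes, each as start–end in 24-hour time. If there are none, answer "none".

08:15–09:00, 10:00–10:15, 12:15–12:30, 13:00–15:15

Priya ∩ Wei: 08:15–09:00, 10:00–10:15, 12:15–12:30, 13:00–15:15.
Windows ≥ 15 min: 08:15–09:00, 10:00–10:15, 12:15–12:30, 13:00–15:15.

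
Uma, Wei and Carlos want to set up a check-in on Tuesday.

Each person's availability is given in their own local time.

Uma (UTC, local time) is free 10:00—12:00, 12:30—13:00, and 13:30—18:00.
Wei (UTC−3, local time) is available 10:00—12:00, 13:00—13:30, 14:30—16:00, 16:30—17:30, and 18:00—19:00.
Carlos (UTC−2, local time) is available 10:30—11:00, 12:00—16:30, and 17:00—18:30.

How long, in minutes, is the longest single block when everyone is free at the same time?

Uma → UTC: 10:00–12:00, 12:30–13:00, 13:30–18:00.
Wei → UTC: 13:00–15:00, 16:00–16:30, 17:30–19:00, 19:30–20:30, 21:00–22:00.
Carlos → UTC: 12:30–13:00, 14:00–18:30, 19:00–20:30.
Uma ∩ Wei: 13:30–15:00, 16:00–16:30, 17:30–18:00.
Uma ∩ Wei ∩ Carlos: 14:00–15:00, 16:00–16:30, 17:30–18:00.
Common window lengths: 60, 30, 30 min; longest is 60.

60 minutes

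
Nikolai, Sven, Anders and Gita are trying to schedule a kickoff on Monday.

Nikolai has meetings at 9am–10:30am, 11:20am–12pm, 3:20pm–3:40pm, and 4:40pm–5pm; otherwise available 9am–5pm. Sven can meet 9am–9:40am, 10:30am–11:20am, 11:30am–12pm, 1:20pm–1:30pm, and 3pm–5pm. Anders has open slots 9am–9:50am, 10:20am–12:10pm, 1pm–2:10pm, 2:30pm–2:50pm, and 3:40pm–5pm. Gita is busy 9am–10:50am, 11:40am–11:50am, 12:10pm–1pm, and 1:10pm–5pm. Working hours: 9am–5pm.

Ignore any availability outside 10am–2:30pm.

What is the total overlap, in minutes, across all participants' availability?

Nikolai free within 09:00–17:00: 10:30–11:20, 12:00–15:20, 15:40–16:40.
Gita free within 09:00–17:00: 10:50–11:40, 11:50–12:10, 13:00–13:10.
Nikolai ∩ Sven: 10:30–11:20, 13:20–13:30, 15:00–15:20, 15:40–16:40.
Nikolai ∩ Sven ∩ Anders: 10:30–11:20, 13:20–13:30, 15:40–16:40.
Nikolai ∩ Sven ∩ Anders ∩ Gita: 10:50–11:20.
Restricted to 10:00–14:30: 10:50–11:20.
Total common minutes: 30.

30 minutes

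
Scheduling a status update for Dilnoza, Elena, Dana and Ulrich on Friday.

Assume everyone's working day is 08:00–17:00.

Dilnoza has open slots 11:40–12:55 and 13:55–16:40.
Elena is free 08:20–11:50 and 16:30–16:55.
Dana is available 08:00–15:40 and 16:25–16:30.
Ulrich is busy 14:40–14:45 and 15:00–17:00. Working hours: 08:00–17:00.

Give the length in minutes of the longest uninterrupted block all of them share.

10 minutes

Ulrich free within 08:00–17:00: 08:00–14:40, 14:45–15:00.
Dilnoza ∩ Elena: 11:40–11:50, 16:30–16:40.
Dilnoza ∩ Elena ∩ Dana: 11:40–11:50.
Dilnoza ∩ Elena ∩ Dana ∩ Ulrich: 11:40–11:50.
Single common window of 10 minutes.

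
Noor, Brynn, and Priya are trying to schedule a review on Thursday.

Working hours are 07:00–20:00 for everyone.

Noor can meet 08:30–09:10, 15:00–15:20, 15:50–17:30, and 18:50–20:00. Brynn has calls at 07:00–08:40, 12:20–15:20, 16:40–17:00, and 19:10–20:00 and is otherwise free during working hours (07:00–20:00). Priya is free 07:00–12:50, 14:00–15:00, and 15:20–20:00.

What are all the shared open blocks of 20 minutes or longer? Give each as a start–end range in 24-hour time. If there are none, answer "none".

Brynn free within 07:00–20:00: 08:40–12:20, 15:20–16:40, 17:00–19:10.
Noor ∩ Brynn: 08:40–09:10, 15:50–16:40, 17:00–17:30, 18:50–19:10.
Noor ∩ Brynn ∩ Priya: 08:40–09:10, 15:50–16:40, 17:00–17:30, 18:50–19:10.
Windows ≥ 20 min: 08:40–09:10, 15:50–16:40, 17:00–17:30, 18:50–19:10.

08:40–09:10, 15:50–16:40, 17:00–17:30, 18:50–19:10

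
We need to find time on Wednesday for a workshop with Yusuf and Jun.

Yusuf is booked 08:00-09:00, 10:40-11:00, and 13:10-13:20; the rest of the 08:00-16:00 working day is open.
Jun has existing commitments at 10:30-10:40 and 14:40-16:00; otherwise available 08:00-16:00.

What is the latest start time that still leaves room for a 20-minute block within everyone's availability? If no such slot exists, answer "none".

Yusuf free within 08:00–16:00: 09:00–10:40, 11:00–13:10, 13:20–16:00.
Jun free within 08:00–16:00: 08:00–10:30, 10:40–14:40.
Yusuf ∩ Jun: 09:00–10:30, 11:00–13:10, 13:20–14:40.
Windows ≥ 20 min: 09:00–10:30, 11:00–13:10, 13:20–14:40.
Latest start in the last window 13:20–14:40 is 14:40 − 20 min = 14:20.

14:20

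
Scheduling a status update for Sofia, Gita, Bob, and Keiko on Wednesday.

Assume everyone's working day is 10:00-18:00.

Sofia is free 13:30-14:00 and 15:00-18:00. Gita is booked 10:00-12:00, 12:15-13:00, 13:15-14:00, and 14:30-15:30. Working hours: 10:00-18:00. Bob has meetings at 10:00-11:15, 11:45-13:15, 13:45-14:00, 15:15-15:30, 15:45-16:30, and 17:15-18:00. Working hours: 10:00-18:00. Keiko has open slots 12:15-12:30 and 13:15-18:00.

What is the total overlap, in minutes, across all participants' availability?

Gita free within 10:00–18:00: 12:00–12:15, 13:00–13:15, 14:00–14:30, 15:30–18:00.
Bob free within 10:00–18:00: 11:15–11:45, 13:15–13:45, 14:00–15:15, 15:30–15:45, 16:30–17:15.
Sofia ∩ Gita: 15:30–18:00.
Sofia ∩ Gita ∩ Bob: 15:30–15:45, 16:30–17:15.
Sofia ∩ Gita ∩ Bob ∩ Keiko: 15:30–15:45, 16:30–17:15.
Total common minutes: 15 + 45 = 60.

60 minutes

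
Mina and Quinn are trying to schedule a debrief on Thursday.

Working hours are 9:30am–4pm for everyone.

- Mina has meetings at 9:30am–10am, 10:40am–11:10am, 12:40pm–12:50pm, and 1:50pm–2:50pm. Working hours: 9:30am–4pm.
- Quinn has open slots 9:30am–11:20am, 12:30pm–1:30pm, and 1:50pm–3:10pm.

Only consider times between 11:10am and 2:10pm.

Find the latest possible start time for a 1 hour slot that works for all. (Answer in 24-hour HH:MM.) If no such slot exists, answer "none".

Mina free within 09:30–16:00: 10:00–10:40, 11:10–12:40, 12:50–13:50, 14:50–16:00.
Mina ∩ Quinn: 10:00–10:40, 11:10–11:20, 12:30–12:40, 12:50–13:30, 14:50–15:10.
Restricted to 11:10–14:10: 11:10–11:20, 12:30–12:40, 12:50–13:30.
Windows ≥ 60 min: (none).

none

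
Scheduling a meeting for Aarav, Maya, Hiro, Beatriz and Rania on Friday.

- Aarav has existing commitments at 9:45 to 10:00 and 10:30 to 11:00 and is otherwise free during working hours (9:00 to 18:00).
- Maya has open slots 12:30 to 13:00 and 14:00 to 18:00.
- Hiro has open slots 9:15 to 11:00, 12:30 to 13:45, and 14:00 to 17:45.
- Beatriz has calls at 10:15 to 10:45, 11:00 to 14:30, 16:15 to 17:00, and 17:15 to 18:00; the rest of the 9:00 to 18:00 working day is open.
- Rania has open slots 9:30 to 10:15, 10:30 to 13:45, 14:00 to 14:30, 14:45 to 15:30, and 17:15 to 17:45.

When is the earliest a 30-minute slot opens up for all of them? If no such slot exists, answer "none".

14:45

Aarav free within 09:00–18:00: 09:00–09:45, 10:00–10:30, 11:00–18:00.
Beatriz free within 09:00–18:00: 09:00–10:15, 10:45–11:00, 14:30–16:15, 17:00–17:15.
Aarav ∩ Maya: 12:30–13:00, 14:00–18:00.
Aarav ∩ Maya ∩ Hiro: 12:30–13:00, 14:00–17:45.
Aarav ∩ Maya ∩ Hiro ∩ Beatriz: 14:30–16:15, 17:00–17:15.
Aarav ∩ Maya ∩ Hiro ∩ Beatriz ∩ Rania: 14:45–15:30.
Windows ≥ 30 min: 14:45–15:30.
Earliest such window starts at 14:45.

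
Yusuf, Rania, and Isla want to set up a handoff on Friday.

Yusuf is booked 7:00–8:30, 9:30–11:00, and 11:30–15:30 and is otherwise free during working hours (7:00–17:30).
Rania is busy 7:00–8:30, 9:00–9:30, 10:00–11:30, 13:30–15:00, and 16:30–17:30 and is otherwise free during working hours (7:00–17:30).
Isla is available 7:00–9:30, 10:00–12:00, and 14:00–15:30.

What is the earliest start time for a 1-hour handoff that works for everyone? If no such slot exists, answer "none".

Yusuf free within 07:00–17:30: 08:30–09:30, 11:00–11:30, 15:30–17:30.
Rania free within 07:00–17:30: 08:30–09:00, 09:30–10:00, 11:30–13:30, 15:00–16:30.
Yusuf ∩ Rania: 08:30–09:00, 15:30–16:30.
Yusuf ∩ Rania ∩ Isla: 08:30–09:00.
Windows ≥ 60 min: (none).

none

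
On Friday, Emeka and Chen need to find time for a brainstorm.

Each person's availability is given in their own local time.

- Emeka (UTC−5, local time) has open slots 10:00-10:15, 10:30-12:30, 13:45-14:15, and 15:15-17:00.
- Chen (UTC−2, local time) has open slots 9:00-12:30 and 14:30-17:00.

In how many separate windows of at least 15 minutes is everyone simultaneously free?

2

Emeka → UTC: 15:00–15:15, 15:30–17:30, 18:45–19:15, 20:15–22:00.
Chen → UTC: 11:00–14:30, 16:30–19:00.
Emeka ∩ Chen: 16:30–17:30, 18:45–19:00.
Windows ≥ 15 min: 16:30–17:30, 18:45–19:00.
That's 2 windows.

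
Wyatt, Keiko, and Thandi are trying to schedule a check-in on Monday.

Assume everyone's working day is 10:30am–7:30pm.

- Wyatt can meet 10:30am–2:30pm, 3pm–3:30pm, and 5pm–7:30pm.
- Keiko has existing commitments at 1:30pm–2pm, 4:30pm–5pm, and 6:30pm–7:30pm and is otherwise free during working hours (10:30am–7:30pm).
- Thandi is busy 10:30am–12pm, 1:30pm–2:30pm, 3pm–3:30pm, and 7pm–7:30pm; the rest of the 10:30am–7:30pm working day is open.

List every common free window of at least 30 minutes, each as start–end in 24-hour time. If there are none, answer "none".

Keiko free within 10:30–19:30: 10:30–13:30, 14:00–16:30, 17:00–18:30.
Thandi free within 10:30–19:30: 12:00–13:30, 14:30–15:00, 15:30–19:00.
Wyatt ∩ Keiko: 10:30–13:30, 14:00–14:30, 15:00–15:30, 17:00–18:30.
Wyatt ∩ Keiko ∩ Thandi: 12:00–13:30, 17:00–18:30.
Windows ≥ 30 min: 12:00–13:30, 17:00–18:30.

12:00–13:30, 17:00–18:30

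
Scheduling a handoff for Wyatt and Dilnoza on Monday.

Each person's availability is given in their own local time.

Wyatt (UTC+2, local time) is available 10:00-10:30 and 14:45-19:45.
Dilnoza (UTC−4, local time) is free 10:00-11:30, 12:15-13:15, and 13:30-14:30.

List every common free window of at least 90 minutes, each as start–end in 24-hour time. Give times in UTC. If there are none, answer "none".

Wyatt → UTC: 08:00–08:30, 12:45–17:45.
Dilnoza → UTC: 14:00–15:30, 16:15–17:15, 17:30–18:30.
Wyatt ∩ Dilnoza: 14:00–15:30, 16:15–17:15, 17:30–17:45.
Windows ≥ 90 min: 14:00–15:30.

14:00–15:30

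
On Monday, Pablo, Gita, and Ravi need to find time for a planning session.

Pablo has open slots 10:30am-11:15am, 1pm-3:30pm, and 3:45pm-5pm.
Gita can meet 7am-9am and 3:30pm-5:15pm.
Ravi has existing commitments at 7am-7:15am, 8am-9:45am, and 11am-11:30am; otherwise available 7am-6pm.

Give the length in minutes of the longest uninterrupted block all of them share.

Ravi free within 07:00–18:00: 07:15–08:00, 09:45–11:00, 11:30–18:00.
Pablo ∩ Gita: 15:45–17:00.
Pablo ∩ Gita ∩ Ravi: 15:45–17:00.
Single common window of 75 minutes.

75 minutes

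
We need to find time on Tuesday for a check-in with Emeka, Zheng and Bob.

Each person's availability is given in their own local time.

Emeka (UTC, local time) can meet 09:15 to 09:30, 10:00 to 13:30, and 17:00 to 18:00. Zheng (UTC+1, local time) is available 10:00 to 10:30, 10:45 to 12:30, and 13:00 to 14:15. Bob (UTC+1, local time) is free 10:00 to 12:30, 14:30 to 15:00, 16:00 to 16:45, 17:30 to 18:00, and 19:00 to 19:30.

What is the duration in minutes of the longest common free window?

90 minutes

Emeka → UTC: 09:15–09:30, 10:00–13:30, 17:00–18:00.
Zheng → UTC: 09:00–09:30, 09:45–11:30, 12:00–13:15.
Bob → UTC: 09:00–11:30, 13:30–14:00, 15:00–15:45, 16:30–17:00, 18:00–18:30.
Emeka ∩ Zheng: 09:15–09:30, 10:00–11:30, 12:00–13:15.
Emeka ∩ Zheng ∩ Bob: 09:15–09:30, 10:00–11:30.
Common window lengths: 15, 90 min; longest is 90.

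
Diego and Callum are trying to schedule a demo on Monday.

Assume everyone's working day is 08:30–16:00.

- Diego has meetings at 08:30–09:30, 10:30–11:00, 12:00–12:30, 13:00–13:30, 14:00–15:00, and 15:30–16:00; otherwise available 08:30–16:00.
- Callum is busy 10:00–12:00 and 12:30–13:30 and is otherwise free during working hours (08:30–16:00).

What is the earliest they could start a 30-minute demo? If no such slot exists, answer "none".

09:30

Diego free within 08:30–16:00: 09:30–10:30, 11:00–12:00, 12:30–13:00, 13:30–14:00, 15:00–15:30.
Callum free within 08:30–16:00: 08:30–10:00, 12:00–12:30, 13:30–16:00.
Diego ∩ Callum: 09:30–10:00, 13:30–14:00, 15:00–15:30.
Windows ≥ 30 min: 09:30–10:00, 13:30–14:00, 15:00–15:30.
Earliest such window starts at 09:30.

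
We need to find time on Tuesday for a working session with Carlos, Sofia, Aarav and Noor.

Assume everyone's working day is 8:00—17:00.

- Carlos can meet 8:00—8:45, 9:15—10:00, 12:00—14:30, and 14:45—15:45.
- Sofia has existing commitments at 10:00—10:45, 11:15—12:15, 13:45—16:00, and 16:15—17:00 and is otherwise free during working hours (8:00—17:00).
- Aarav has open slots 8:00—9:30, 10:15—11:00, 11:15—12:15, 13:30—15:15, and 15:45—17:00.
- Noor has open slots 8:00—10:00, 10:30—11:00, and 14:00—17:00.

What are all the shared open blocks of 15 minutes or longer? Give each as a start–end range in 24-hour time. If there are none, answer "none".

Sofia free within 08:00–17:00: 08:00–10:00, 10:45–11:15, 12:15–13:45, 16:00–16:15.
Carlos ∩ Sofia: 08:00–08:45, 09:15–10:00, 12:15–13:45.
Carlos ∩ Sofia ∩ Aarav: 08:00–08:45, 09:15–09:30, 13:30–13:45.
Carlos ∩ Sofia ∩ Aarav ∩ Noor: 08:00–08:45, 09:15–09:30.
Windows ≥ 15 min: 08:00–08:45, 09:15–09:30.

08:00–08:45, 09:15–09:30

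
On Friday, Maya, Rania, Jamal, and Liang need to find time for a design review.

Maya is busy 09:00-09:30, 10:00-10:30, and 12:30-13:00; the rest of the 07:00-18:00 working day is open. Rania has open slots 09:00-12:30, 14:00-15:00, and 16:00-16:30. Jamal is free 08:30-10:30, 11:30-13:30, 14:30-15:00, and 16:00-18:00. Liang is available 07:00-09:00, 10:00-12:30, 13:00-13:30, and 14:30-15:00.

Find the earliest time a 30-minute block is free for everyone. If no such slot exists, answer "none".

Maya free within 07:00–18:00: 07:00–09:00, 09:30–10:00, 10:30–12:30, 13:00–18:00.
Maya ∩ Rania: 09:30–10:00, 10:30–12:30, 14:00–15:00, 16:00–16:30.
Maya ∩ Rania ∩ Jamal: 09:30–10:00, 11:30–12:30, 14:30–15:00, 16:00–16:30.
Maya ∩ Rania ∩ Jamal ∩ Liang: 11:30–12:30, 14:30–15:00.
Windows ≥ 30 min: 11:30–12:30, 14:30–15:00.
Earliest such window starts at 11:30.

11:30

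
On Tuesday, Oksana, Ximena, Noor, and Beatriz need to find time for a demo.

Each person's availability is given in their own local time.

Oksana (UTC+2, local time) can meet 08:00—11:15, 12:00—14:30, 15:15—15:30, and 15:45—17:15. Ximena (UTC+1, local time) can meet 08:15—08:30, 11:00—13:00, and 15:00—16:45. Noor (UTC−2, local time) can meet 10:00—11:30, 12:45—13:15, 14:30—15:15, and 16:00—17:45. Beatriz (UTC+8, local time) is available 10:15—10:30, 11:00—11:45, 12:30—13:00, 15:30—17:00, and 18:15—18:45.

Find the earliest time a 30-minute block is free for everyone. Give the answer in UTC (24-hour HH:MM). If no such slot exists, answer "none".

none

Oksana → UTC: 06:00–09:15, 10:00–12:30, 13:15–13:30, 13:45–15:15.
Ximena → UTC: 07:15–07:30, 10:00–12:00, 14:00–15:45.
Noor → UTC: 12:00–13:30, 14:45–15:15, 16:30–17:15, 18:00–19:45.
Beatriz → UTC: 02:15–02:30, 03:00–03:45, 04:30–05:00, 07:30–09:00, 10:15–10:45.
Oksana ∩ Ximena: 07:15–07:30, 10:00–12:00, 14:00–15:15.
Oksana ∩ Ximena ∩ Noor: 14:45–15:15.
Oksana ∩ Ximena ∩ Noor ∩ Beatriz: (none).
Windows ≥ 30 min: (none).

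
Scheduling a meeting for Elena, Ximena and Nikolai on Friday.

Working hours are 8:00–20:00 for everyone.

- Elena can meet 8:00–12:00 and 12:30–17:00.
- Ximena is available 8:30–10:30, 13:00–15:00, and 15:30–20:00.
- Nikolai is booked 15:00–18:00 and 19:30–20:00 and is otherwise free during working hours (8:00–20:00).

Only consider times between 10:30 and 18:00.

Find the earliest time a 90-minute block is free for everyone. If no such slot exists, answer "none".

13:00

Nikolai free within 08:00–20:00: 08:00–15:00, 18:00–19:30.
Elena ∩ Ximena: 08:30–10:30, 13:00–15:00, 15:30–17:00.
Elena ∩ Ximena ∩ Nikolai: 08:30–10:30, 13:00–15:00.
Restricted to 10:30–18:00: 13:00–15:00.
Windows ≥ 90 min: 13:00–15:00.
Earliest such window starts at 13:00.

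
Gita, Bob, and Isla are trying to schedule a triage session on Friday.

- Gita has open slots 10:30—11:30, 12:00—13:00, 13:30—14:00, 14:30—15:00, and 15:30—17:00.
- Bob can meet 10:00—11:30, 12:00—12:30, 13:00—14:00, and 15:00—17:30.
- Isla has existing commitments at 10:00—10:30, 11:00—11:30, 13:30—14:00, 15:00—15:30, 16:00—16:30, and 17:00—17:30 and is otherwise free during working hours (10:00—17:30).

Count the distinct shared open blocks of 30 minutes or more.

Isla free within 10:00–17:30: 10:30–11:00, 11:30–13:30, 14:00–15:00, 15:30–16:00, 16:30–17:00.
Gita ∩ Bob: 10:30–11:30, 12:00–12:30, 13:30–14:00, 15:30–17:00.
Gita ∩ Bob ∩ Isla: 10:30–11:00, 12:00–12:30, 15:30–16:00, 16:30–17:00.
Windows ≥ 30 min: 10:30–11:00, 12:00–12:30, 15:30–16:00, 16:30–17:00.
That's 4 windows.

4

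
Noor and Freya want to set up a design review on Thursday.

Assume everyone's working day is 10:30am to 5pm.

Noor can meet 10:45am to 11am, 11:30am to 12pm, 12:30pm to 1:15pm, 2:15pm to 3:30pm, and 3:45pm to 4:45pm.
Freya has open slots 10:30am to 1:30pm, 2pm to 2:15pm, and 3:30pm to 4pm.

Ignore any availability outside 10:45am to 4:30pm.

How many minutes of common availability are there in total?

Noor ∩ Freya: 10:45–11:00, 11:30–12:00, 12:30–13:15, 15:45–16:00.
Restricted to 10:45–16:30: 10:45–11:00, 11:30–12:00, 12:30–13:15, 15:45–16:00.
Total common minutes: 15 + 30 + 45 + 15 = 105.

105 minutes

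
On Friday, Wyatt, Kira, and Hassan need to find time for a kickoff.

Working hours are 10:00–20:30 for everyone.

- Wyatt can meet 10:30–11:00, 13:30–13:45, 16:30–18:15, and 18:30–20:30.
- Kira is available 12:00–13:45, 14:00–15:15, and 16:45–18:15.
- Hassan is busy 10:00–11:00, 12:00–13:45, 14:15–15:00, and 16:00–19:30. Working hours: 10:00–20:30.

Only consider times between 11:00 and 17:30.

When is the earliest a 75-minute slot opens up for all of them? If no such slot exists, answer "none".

Hassan free within 10:00–20:30: 11:00–12:00, 13:45–14:15, 15:00–16:00, 19:30–20:30.
Wyatt ∩ Kira: 13:30–13:45, 16:45–18:15.
Wyatt ∩ Kira ∩ Hassan: (none).
Restricted to 11:00–17:30: (none).
Windows ≥ 75 min: (none).

none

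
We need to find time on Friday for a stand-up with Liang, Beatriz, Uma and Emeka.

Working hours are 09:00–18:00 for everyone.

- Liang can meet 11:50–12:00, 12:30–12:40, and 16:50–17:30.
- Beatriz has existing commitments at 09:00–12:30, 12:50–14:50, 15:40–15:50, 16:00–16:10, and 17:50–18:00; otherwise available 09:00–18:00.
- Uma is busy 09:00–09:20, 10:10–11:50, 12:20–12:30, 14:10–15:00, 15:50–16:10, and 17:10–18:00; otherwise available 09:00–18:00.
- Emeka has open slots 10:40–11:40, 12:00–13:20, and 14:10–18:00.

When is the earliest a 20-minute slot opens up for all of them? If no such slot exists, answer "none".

16:50

Beatriz free within 09:00–18:00: 12:30–12:50, 14:50–15:40, 15:50–16:00, 16:10–17:50.
Uma free within 09:00–18:00: 09:20–10:10, 11:50–12:20, 12:30–14:10, 15:00–15:50, 16:10–17:10.
Liang ∩ Beatriz: 12:30–12:40, 16:50–17:30.
Liang ∩ Beatriz ∩ Uma: 12:30–12:40, 16:50–17:10.
Liang ∩ Beatriz ∩ Uma ∩ Emeka: 12:30–12:40, 16:50–17:10.
Windows ≥ 20 min: 16:50–17:10.
Earliest such window starts at 16:50.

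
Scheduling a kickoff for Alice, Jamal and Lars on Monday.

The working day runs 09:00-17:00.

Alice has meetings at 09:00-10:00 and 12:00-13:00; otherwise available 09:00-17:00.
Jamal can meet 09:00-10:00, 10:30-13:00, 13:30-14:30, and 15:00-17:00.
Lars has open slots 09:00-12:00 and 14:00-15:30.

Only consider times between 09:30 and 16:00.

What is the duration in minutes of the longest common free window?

Alice free within 09:00–17:00: 10:00–12:00, 13:00–17:00.
Alice ∩ Jamal: 10:30–12:00, 13:30–14:30, 15:00–17:00.
Alice ∩ Jamal ∩ Lars: 10:30–12:00, 14:00–14:30, 15:00–15:30.
Restricted to 09:30–16:00: 10:30–12:00, 14:00–14:30, 15:00–15:30.
Common window lengths: 90, 30, 30 min; longest is 90.

90 minutes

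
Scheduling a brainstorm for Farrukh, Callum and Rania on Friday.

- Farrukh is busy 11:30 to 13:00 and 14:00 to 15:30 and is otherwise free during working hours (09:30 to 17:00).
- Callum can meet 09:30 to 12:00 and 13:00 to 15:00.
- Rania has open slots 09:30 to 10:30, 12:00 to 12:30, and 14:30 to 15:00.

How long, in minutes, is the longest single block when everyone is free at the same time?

60 minutes

Farrukh free within 09:30–17:00: 09:30–11:30, 13:00–14:00, 15:30–17:00.
Farrukh ∩ Callum: 09:30–11:30, 13:00–14:00.
Farrukh ∩ Callum ∩ Rania: 09:30–10:30.
Single common window of 60 minutes.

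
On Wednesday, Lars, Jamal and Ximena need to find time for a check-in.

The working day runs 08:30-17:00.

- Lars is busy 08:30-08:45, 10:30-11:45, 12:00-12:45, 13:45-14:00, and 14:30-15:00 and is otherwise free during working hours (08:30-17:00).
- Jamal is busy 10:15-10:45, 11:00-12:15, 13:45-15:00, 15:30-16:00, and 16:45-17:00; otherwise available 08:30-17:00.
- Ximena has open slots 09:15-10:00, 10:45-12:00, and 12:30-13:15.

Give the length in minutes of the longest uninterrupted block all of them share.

Lars free within 08:30–17:00: 08:45–10:30, 11:45–12:00, 12:45–13:45, 14:00–14:30, 15:00–17:00.
Jamal free within 08:30–17:00: 08:30–10:15, 10:45–11:00, 12:15–13:45, 15:00–15:30, 16:00–16:45.
Lars ∩ Jamal: 08:45–10:15, 12:45–13:45, 15:00–15:30, 16:00–16:45.
Lars ∩ Jamal ∩ Ximena: 09:15–10:00, 12:45–13:15.
Common window lengths: 45, 30 min; longest is 45.

45 minutes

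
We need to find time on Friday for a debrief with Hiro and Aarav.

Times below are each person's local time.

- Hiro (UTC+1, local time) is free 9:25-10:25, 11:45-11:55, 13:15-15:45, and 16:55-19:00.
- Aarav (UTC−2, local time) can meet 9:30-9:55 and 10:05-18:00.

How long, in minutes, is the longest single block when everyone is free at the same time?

150 minutes

Hiro → UTC: 08:25–09:25, 10:45–10:55, 12:15–14:45, 15:55–18:00.
Aarav → UTC: 11:30–11:55, 12:05–20:00.
Hiro ∩ Aarav: 12:15–14:45, 15:55–18:00.
Common window lengths: 150, 125 min; longest is 150.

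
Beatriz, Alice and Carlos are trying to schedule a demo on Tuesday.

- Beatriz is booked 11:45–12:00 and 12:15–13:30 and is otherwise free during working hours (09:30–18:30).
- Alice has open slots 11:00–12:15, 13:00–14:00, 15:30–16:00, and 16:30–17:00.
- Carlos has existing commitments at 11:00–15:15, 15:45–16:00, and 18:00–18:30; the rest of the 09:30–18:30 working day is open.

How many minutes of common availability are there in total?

45 minutes

Beatriz free within 09:30–18:30: 09:30–11:45, 12:00–12:15, 13:30–18:30.
Carlos free within 09:30–18:30: 09:30–11:00, 15:15–15:45, 16:00–18:00.
Beatriz ∩ Alice: 11:00–11:45, 12:00–12:15, 13:30–14:00, 15:30–16:00, 16:30–17:00.
Beatriz ∩ Alice ∩ Carlos: 15:30–15:45, 16:30–17:00.
Total common minutes: 15 + 30 = 45.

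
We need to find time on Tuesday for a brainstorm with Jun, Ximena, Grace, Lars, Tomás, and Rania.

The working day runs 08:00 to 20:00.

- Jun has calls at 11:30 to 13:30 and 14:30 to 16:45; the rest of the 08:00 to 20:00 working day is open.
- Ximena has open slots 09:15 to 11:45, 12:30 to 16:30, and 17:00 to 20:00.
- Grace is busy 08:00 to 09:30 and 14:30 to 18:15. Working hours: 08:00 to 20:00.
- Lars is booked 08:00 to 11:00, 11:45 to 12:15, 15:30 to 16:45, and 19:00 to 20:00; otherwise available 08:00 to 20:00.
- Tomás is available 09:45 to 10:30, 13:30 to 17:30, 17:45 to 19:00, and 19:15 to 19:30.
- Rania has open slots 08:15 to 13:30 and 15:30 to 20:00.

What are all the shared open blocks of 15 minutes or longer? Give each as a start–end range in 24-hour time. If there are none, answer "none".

18:15–19:00

Jun free within 08:00–20:00: 08:00–11:30, 13:30–14:30, 16:45–20:00.
Grace free within 08:00–20:00: 09:30–14:30, 18:15–20:00.
Lars free within 08:00–20:00: 11:00–11:45, 12:15–15:30, 16:45–19:00.
Jun ∩ Ximena: 09:15–11:30, 13:30–14:30, 17:00–20:00.
Jun ∩ Ximena ∩ Grace: 09:30–11:30, 13:30–14:30, 18:15–20:00.
Jun ∩ Ximena ∩ Grace ∩ Lars: 11:00–11:30, 13:30–14:30, 18:15–19:00.
Jun ∩ Ximena ∩ Grace ∩ Lars ∩ Tomás: 13:30–14:30, 18:15–19:00.
Jun ∩ Ximena ∩ Grace ∩ Lars ∩ Tomás ∩ Rania: 18:15–19:00.
Windows ≥ 15 min: 18:15–19:00.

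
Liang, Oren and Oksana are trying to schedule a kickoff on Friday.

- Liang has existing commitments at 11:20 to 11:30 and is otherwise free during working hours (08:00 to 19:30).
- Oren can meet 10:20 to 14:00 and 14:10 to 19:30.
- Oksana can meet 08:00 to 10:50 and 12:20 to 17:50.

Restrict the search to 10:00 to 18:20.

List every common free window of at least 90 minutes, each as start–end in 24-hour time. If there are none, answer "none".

Liang free within 08:00–19:30: 08:00–11:20, 11:30–19:30.
Liang ∩ Oren: 10:20–11:20, 11:30–14:00, 14:10–19:30.
Liang ∩ Oren ∩ Oksana: 10:20–10:50, 12:20–14:00, 14:10–17:50.
Restricted to 10:00–18:20: 10:20–10:50, 12:20–14:00, 14:10–17:50.
Windows ≥ 90 min: 12:20–14:00, 14:10–17:50.

12:20–14:00, 14:10–17:50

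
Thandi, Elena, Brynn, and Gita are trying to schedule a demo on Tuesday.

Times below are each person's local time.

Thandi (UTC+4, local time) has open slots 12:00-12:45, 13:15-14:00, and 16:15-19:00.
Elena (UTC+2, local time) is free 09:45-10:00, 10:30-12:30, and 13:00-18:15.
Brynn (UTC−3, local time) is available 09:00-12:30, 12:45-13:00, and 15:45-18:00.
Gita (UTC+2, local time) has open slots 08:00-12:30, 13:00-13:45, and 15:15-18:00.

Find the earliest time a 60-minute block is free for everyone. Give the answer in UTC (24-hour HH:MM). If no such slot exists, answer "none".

Thandi → UTC: 08:00–08:45, 09:15–10:00, 12:15–15:00.
Elena → UTC: 07:45–08:00, 08:30–10:30, 11:00–16:15.
Brynn → UTC: 12:00–15:30, 15:45–16:00, 18:45–21:00.
Gita → UTC: 06:00–10:30, 11:00–11:45, 13:15–16:00.
Thandi ∩ Elena: 08:30–08:45, 09:15–10:00, 12:15–15:00.
Thandi ∩ Elena ∩ Brynn: 12:15–15:00.
Thandi ∩ Elena ∩ Brynn ∩ Gita: 13:15–15:00.
Windows ≥ 60 min: 13:15–15:00.
Earliest such window starts at 13:15.

13:15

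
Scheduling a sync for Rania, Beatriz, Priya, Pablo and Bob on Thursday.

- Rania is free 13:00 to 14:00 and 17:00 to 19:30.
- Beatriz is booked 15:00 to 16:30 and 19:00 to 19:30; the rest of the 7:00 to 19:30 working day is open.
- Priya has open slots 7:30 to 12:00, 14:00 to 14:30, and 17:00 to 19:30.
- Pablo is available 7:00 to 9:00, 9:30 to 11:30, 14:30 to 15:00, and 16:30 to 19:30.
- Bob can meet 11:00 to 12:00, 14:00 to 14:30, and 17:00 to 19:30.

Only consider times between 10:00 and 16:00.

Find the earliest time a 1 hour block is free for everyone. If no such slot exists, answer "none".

none

Beatriz free within 07:00–19:30: 07:00–15:00, 16:30–19:00.
Rania ∩ Beatriz: 13:00–14:00, 17:00–19:00.
Rania ∩ Beatriz ∩ Priya: 17:00–19:00.
Rania ∩ Beatriz ∩ Priya ∩ Pablo: 17:00–19:00.
Rania ∩ Beatriz ∩ Priya ∩ Pablo ∩ Bob: 17:00–19:00.
Restricted to 10:00–16:00: (none).
Windows ≥ 60 min: (none).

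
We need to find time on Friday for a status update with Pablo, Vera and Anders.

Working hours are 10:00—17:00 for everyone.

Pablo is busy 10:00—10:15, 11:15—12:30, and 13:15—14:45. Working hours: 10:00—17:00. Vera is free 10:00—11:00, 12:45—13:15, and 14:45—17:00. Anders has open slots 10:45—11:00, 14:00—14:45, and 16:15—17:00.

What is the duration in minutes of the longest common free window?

45 minutes

Pablo free within 10:00–17:00: 10:15–11:15, 12:30–13:15, 14:45–17:00.
Pablo ∩ Vera: 10:15–11:00, 12:45–13:15, 14:45–17:00.
Pablo ∩ Vera ∩ Anders: 10:45–11:00, 16:15–17:00.
Common window lengths: 15, 45 min; longest is 45.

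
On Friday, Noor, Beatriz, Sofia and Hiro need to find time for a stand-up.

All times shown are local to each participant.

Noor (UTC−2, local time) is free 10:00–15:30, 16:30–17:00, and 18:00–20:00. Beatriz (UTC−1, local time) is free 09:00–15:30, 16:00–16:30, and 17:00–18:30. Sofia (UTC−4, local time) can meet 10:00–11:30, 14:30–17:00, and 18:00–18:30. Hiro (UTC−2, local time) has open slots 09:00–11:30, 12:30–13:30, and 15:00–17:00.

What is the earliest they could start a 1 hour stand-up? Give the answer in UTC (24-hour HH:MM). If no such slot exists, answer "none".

14:30

Noor → UTC: 12:00–17:30, 18:30–19:00, 20:00–22:00.
Beatriz → UTC: 10:00–16:30, 17:00–17:30, 18:00–19:30.
Sofia → UTC: 14:00–15:30, 18:30–21:00, 22:00–22:30.
Hiro → UTC: 11:00–13:30, 14:30–15:30, 17:00–19:00.
Noor ∩ Beatriz: 12:00–16:30, 17:00–17:30, 18:30–19:00.
Noor ∩ Beatriz ∩ Sofia: 14:00–15:30, 18:30–19:00.
Noor ∩ Beatriz ∩ Sofia ∩ Hiro: 14:30–15:30, 18:30–19:00.
Windows ≥ 60 min: 14:30–15:30.
Earliest such window starts at 14:30.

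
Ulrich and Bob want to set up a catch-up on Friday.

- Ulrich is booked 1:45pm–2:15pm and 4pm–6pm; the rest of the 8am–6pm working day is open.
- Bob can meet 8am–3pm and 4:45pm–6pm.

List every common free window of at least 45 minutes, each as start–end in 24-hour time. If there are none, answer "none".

Ulrich free within 08:00–18:00: 08:00–13:45, 14:15–16:00.
Ulrich ∩ Bob: 08:00–13:45, 14:15–15:00.
Windows ≥ 45 min: 08:00–13:45, 14:15–15:00.

08:00–13:45, 14:15–15:00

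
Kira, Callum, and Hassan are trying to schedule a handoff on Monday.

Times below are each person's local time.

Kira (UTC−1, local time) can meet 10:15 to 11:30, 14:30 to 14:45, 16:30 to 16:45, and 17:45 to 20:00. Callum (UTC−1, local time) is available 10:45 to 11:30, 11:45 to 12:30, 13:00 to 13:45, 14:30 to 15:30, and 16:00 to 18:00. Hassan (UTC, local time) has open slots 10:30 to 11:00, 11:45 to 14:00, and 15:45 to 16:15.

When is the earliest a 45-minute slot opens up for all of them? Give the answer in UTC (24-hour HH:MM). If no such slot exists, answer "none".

Kira → UTC: 11:15–12:30, 15:30–15:45, 17:30–17:45, 18:45–21:00.
Callum → UTC: 11:45–12:30, 12:45–13:30, 14:00–14:45, 15:30–16:30, 17:00–19:00.
Hassan → UTC: 10:30–11:00, 11:45–14:00, 15:45–16:15.
Kira ∩ Callum: 11:45–12:30, 15:30–15:45, 17:30–17:45, 18:45–19:00.
Kira ∩ Callum ∩ Hassan: 11:45–12:30.
Windows ≥ 45 min: 11:45–12:30.
Earliest such window starts at 11:45.

11:45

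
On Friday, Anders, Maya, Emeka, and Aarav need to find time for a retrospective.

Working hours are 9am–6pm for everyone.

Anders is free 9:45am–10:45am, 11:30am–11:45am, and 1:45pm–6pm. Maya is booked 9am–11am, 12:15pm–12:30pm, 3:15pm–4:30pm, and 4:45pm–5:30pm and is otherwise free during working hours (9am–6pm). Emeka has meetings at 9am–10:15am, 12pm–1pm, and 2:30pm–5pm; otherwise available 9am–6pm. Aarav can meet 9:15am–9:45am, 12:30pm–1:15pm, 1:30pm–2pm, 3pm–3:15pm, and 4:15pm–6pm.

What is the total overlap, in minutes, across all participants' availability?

Maya free within 09:00–18:00: 11:00–12:15, 12:30–15:15, 16:30–16:45, 17:30–18:00.
Emeka free within 09:00–18:00: 10:15–12:00, 13:00–14:30, 17:00–18:00.
Anders ∩ Maya: 11:30–11:45, 13:45–15:15, 16:30–16:45, 17:30–18:00.
Anders ∩ Maya ∩ Emeka: 11:30–11:45, 13:45–14:30, 17:30–18:00.
Anders ∩ Maya ∩ Emeka ∩ Aarav: 13:45–14:00, 17:30–18:00.
Total common minutes: 15 + 30 = 45.

45 minutes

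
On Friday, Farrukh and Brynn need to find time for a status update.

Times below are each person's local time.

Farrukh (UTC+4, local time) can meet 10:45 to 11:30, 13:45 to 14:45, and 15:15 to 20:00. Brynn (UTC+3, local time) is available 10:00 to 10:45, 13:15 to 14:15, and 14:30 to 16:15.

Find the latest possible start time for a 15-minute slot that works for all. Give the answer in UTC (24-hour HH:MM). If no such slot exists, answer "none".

13:00

Farrukh → UTC: 06:45–07:30, 09:45–10:45, 11:15–16:00.
Brynn → UTC: 07:00–07:45, 10:15–11:15, 11:30–13:15.
Farrukh ∩ Brynn: 07:00–07:30, 10:15–10:45, 11:30–13:15.
Windows ≥ 15 min: 07:00–07:30, 10:15–10:45, 11:30–13:15.
Latest start in the last window 11:30–13:15 is 13:15 − 15 min = 13:00.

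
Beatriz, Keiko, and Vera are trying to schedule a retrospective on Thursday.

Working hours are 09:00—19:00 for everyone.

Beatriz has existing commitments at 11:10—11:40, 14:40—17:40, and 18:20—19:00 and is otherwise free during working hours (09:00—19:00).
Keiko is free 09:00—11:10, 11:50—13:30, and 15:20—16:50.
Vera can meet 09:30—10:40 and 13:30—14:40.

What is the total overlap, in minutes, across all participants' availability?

70 minutes

Beatriz free within 09:00–19:00: 09:00–11:10, 11:40–14:40, 17:40–18:20.
Beatriz ∩ Keiko: 09:00–11:10, 11:50–13:30.
Beatriz ∩ Keiko ∩ Vera: 09:30–10:40.
Total common minutes: 70.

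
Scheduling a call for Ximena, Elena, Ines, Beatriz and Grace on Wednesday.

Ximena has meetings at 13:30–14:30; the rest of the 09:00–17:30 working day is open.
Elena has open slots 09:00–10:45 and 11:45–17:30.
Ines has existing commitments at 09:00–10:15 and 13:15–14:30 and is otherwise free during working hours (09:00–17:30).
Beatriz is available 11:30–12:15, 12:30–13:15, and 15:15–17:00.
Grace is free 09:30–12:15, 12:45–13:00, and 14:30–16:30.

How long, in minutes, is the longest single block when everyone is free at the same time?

Ximena free within 09:00–17:30: 09:00–13:30, 14:30–17:30.
Ines free within 09:00–17:30: 10:15–13:15, 14:30–17:30.
Ximena ∩ Elena: 09:00–10:45, 11:45–13:30, 14:30–17:30.
Ximena ∩ Elena ∩ Ines: 10:15–10:45, 11:45–13:15, 14:30–17:30.
Ximena ∩ Elena ∩ Ines ∩ Beatriz: 11:45–12:15, 12:30–13:15, 15:15–17:00.
Ximena ∩ Elena ∩ Ines ∩ Beatriz ∩ Grace: 11:45–12:15, 12:45–13:00, 15:15–16:30.
Common window lengths: 30, 15, 75 min; longest is 75.

75 minutes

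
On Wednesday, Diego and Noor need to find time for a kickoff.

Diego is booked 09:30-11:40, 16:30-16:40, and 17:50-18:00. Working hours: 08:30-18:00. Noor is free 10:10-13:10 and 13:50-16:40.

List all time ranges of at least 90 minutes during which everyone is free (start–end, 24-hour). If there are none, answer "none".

11:40–13:10, 13:50–16:30

Diego free within 08:30–18:00: 08:30–09:30, 11:40–16:30, 16:40–17:50.
Diego ∩ Noor: 11:40–13:10, 13:50–16:30.
Windows ≥ 90 min: 11:40–13:10, 13:50–16:30.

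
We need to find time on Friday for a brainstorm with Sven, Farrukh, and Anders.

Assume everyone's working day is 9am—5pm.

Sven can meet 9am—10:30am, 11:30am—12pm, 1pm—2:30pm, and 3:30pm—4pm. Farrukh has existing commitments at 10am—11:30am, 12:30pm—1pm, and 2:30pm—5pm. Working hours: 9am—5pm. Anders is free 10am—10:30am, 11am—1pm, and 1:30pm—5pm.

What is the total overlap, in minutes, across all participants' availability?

90 minutes

Farrukh free within 09:00–17:00: 09:00–10:00, 11:30–12:30, 13:00–14:30.
Sven ∩ Farrukh: 09:00–10:00, 11:30–12:00, 13:00–14:30.
Sven ∩ Farrukh ∩ Anders: 11:30–12:00, 13:30–14:30.
Total common minutes: 30 + 60 = 90.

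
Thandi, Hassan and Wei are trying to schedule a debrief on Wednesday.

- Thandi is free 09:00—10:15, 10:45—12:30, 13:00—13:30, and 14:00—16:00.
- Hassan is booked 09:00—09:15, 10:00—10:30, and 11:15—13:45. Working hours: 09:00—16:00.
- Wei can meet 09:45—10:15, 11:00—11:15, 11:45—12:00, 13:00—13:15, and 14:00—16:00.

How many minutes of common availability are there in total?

150 minutes

Hassan free within 09:00–16:00: 09:15–10:00, 10:30–11:15, 13:45–16:00.
Thandi ∩ Hassan: 09:15–10:00, 10:45–11:15, 14:00–16:00.
Thandi ∩ Hassan ∩ Wei: 09:45–10:00, 11:00–11:15, 14:00–16:00.
Total common minutes: 15 + 15 + 120 = 150.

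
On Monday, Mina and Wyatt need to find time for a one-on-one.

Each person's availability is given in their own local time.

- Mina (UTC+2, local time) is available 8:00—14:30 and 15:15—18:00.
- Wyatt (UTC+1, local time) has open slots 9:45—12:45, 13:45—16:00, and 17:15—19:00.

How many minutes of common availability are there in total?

Mina → UTC: 06:00–12:30, 13:15–16:00.
Wyatt → UTC: 08:45–11:45, 12:45–15:00, 16:15–18:00.
Mina ∩ Wyatt: 08:45–11:45, 13:15–15:00.
Total common minutes: 180 + 105 = 285.

285 minutes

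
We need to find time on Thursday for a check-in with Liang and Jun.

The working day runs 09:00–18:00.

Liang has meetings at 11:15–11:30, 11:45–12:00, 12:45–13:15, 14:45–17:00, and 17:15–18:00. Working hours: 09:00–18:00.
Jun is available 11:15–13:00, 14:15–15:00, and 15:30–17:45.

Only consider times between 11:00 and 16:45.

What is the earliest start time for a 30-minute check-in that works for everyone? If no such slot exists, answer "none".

12:00

Liang free within 09:00–18:00: 09:00–11:15, 11:30–11:45, 12:00–12:45, 13:15–14:45, 17:00–17:15.
Liang ∩ Jun: 11:30–11:45, 12:00–12:45, 14:15–14:45, 17:00–17:15.
Restricted to 11:00–16:45: 11:30–11:45, 12:00–12:45, 14:15–14:45.
Windows ≥ 30 min: 12:00–12:45, 14:15–14:45.
Earliest such window starts at 12:00.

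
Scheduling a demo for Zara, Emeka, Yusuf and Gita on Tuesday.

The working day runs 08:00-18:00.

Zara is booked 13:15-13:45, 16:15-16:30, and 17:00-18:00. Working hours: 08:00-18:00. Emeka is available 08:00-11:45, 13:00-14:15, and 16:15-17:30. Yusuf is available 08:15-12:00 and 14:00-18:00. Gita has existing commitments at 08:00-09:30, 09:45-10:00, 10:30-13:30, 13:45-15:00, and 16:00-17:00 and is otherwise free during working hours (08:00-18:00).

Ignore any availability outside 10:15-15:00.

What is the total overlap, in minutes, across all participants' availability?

Zara free within 08:00–18:00: 08:00–13:15, 13:45–16:15, 16:30–17:00.
Gita free within 08:00–18:00: 09:30–09:45, 10:00–10:30, 13:30–13:45, 15:00–16:00, 17:00–18:00.
Zara ∩ Emeka: 08:00–11:45, 13:00–13:15, 13:45–14:15, 16:30–17:00.
Zara ∩ Emeka ∩ Yusuf: 08:15–11:45, 14:00–14:15, 16:30–17:00.
Zara ∩ Emeka ∩ Yusuf ∩ Gita: 09:30–09:45, 10:00–10:30.
Restricted to 10:15–15:00: 10:15–10:30.
Total common minutes: 15.

15 minutes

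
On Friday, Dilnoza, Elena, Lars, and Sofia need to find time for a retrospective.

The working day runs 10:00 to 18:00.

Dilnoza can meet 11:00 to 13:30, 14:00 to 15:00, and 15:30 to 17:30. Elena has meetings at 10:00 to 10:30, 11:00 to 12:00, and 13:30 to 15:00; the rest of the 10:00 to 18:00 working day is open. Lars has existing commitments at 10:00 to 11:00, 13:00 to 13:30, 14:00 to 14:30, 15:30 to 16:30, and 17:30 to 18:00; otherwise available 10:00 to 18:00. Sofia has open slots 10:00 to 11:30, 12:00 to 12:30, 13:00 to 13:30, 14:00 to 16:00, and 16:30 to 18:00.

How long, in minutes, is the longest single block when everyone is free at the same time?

Elena free within 10:00–18:00: 10:30–11:00, 12:00–13:30, 15:00–18:00.
Lars free within 10:00–18:00: 11:00–13:00, 13:30–14:00, 14:30–15:30, 16:30–17:30.
Dilnoza ∩ Elena: 12:00–13:30, 15:30–17:30.
Dilnoza ∩ Elena ∩ Lars: 12:00–13:00, 16:30–17:30.
Dilnoza ∩ Elena ∩ Lars ∩ Sofia: 12:00–12:30, 16:30–17:30.
Common window lengths: 30, 60 min; longest is 60.

60 minutes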